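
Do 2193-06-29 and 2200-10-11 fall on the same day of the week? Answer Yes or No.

From Jun 29, 2193 to Oct 11, 2200 is 2660 days.
2660 mod 7 = 0, so they are the same weekday.
(Jun 29, 2193 is a Saturday; Oct 11, 2200 is a Saturday.)

Yes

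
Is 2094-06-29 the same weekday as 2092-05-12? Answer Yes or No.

No

From May 12, 2092 to Jun 29, 2094 is 778 days.
778 mod 7 = 1, so they are different weekdays.
(May 12, 2092 is a Monday; Jun 29, 2094 is a Tuesday.)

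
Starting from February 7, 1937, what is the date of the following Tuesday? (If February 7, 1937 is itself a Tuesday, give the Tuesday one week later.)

Feb 7, 1937 is a Sunday.
From Sunday to the next Tuesday is 2 days.
Feb 7, 1937 + 2 = Feb 9, 1937.

February 9, 1937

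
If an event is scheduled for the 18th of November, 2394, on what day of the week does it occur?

Doomsday rule: the anchor day for the 2300s is Wednesday. For year 94: 94÷12 = 7 r 10, and 10÷4 = 2, so 7+10+2 = 19.
Wednesday + 19 ≡ Monday — that's 2394's doomsday.
In November the doomsday date is Nov 7.
Nov 18 is 11 days after Nov 7; 11 mod 7 = 4, so Monday + 4 = Friday.

Friday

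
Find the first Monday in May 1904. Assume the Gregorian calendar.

May 2, 1904

May 1, 1904 is a Sunday.
The first Monday is therefore May 2 (1 days later).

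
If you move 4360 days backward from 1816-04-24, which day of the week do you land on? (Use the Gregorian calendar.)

First find the weekday of Apr 24, 1816. Doomsday rule: the anchor day for the 1800s is Friday. For year 16: 16÷12 = 1 r 4, and 4÷4 = 1, so 1+4+1 = 6.
Friday + 6 ≡ Thursday — that's 1816's doomsday.
In April the doomsday date is Apr 4.
Apr 24 is 20 days after Apr 4; 20 mod 7 = 6, so Thursday + 6 = Wednesday.
4360 mod 7 = 6, so 4360 days before a Wednesday is Wednesday − 6 = Thursday.

Thursday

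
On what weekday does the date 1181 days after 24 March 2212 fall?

First find the weekday of Mar 24, 2212. Doomsday rule: the anchor day for the 2200s is Friday. For year 12: 12÷12 = 1 r 0, and 0÷4 = 0, so 1+0+0 = 1.
Friday + 1 ≡ Saturday — that's 2212's doomsday.
In March the doomsday date is Mar 14.
Mar 24 is 10 days after Mar 14; 10 mod 7 = 3, so Saturday + 3 = Tuesday.
1181 mod 7 = 5, so 1181 days after a Tuesday is Tuesday + 5 = Sunday.

Sunday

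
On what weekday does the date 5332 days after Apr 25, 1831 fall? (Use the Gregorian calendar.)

Saturday

Apr 25, 1831 is a Monday.
5332 mod 7 = 5, so 5332 days after a Monday is Monday + 5 = Saturday.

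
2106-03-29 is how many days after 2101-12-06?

Dec 6, 2101 → Dec 6, 2102: 365 days.
Dec 6, 2102 → Dec 6, 2103: 365 days.
Dec 6, 2103 → Dec 6, 2104: 366 days (Feb 29, 2104 is in that span).
Dec 6, 2104 → Dec 6, 2105: 365 days.
Dec 6, 2105 → Jan 6, 2106: 31 days (December has 31).
Jan 6, 2106 → Feb 6, 2106: 31 days (January has 31).
Feb 6, 2106 → Mar 6, 2106: 28 days (February has 28).
Mar 6, 2106 → Mar 29, 2106: 23 days.
Total: 1574 days.

1574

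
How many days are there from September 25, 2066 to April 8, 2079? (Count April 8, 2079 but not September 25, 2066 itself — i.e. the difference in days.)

4578

Sep 25, 2066 → Sep 25, 2067: 365 days.
Sep 25, 2067 → Sep 25, 2068: 366 days (Feb 29, 2068 is in that span).
Sep 25, 2068 → Sep 25, 2069: 365 days.
Sep 25, 2069 → Sep 25, 2070: 365 days.
Sep 25, 2070 → Sep 25, 2071: 365 days.
Sep 25, 2071 → Sep 25, 2072: 366 days (Feb 29, 2072 is in that span).
Sep 25, 2072 → Sep 25, 2073: 365 days.
Sep 25, 2073 → Sep 25, 2074: 365 days.
Sep 25, 2074 → Sep 25, 2075: 365 days.
Sep 25, 2075 → Sep 25, 2076: 366 days (Feb 29, 2076 is in that span).
Sep 25, 2076 → Sep 25, 2077: 365 days.
Sep 25, 2077 → Sep 25, 2078: 365 days.
Sep 25, 2078 → Oct 25, 2078: 30 days (September has 30).
Oct 25, 2078 → Nov 25, 2078: 31 days (October has 31).
Nov 25, 2078 → Dec 25, 2078: 30 days (November has 30).
Dec 25, 2078 → Jan 25, 2079: 31 days (December has 31).
Jan 25, 2079 → Feb 25, 2079: 31 days (January has 31).
Feb 25, 2079 → Mar 25, 2079: 28 days (February has 28).
Mar 25, 2079 → Apr 8, 2079: 14 days.
Total: 4578 days.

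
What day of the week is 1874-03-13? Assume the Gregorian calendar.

Doomsday rule: the anchor day for the 1800s is Friday. For year 74: 74÷12 = 6 r 2, and 2÷4 = 0, so 6+2+0 = 8.
Friday + 8 ≡ Saturday — that's 1874's doomsday.
In March the doomsday date is Mar 14.
Mar 13 is 1 day before Mar 14; 1 mod 7 = 1, so Saturday − 1 = Friday.

Friday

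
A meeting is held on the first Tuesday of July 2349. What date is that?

July 1, 2349 is a Friday.
The first Tuesday is therefore July 5 (4 days later).

July 5, 2349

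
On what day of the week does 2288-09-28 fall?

Doomsday rule: the anchor day for the 2200s is Friday. For year 88: 88÷12 = 7 r 4, and 4÷4 = 1, so 7+4+1 = 12.
Friday + 12 ≡ Wednesday — that's 2288's doomsday.
In September the doomsday date is Sep 5.
Sep 28 is 23 days after Sep 5; 23 mod 7 = 2, so Wednesday + 2 = Friday.

Friday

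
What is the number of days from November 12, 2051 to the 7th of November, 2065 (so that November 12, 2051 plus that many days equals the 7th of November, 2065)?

5109

Nov 12, 2051 → Nov 12, 2052: 366 days (Feb 29, 2052 is in that span).
Nov 12, 2052 → Nov 12, 2053: 365 days.
Nov 12, 2053 → Nov 12, 2054: 365 days.
Nov 12, 2054 → Nov 12, 2055: 365 days.
Nov 12, 2055 → Nov 12, 2056: 366 days (Feb 29, 2056 is in that span).
Nov 12, 2056 → Nov 12, 2057: 365 days.
Nov 12, 2057 → Nov 12, 2058: 365 days.
Nov 12, 2058 → Nov 12, 2059: 365 days.
Nov 12, 2059 → Nov 12, 2060: 366 days (Feb 29, 2060 is in that span).
Nov 12, 2060 → Nov 12, 2061: 365 days.
Nov 12, 2061 → Nov 12, 2062: 365 days.
Nov 12, 2062 → Nov 12, 2063: 365 days.
Nov 12, 2063 → Nov 12, 2064: 366 days (Feb 29, 2064 is in that span).
Nov 12, 2064 → Dec 12, 2064: 30 days (November has 30).
Dec 12, 2064 → Jan 12, 2065: 31 days (December has 31).
Jan 12, 2065 → Feb 12, 2065: 31 days (January has 31).
Feb 12, 2065 → Mar 12, 2065: 28 days (February has 28).
Mar 12, 2065 → Apr 12, 2065: 31 days (March has 31).
Apr 12, 2065 → May 12, 2065: 30 days (April has 30).
May 12, 2065 → Jun 12, 2065: 31 days (May has 31).
Jun 12, 2065 → Jul 12, 2065: 30 days (June has 30).
Jul 12, 2065 → Aug 12, 2065: 31 days (July has 31).
Aug 12, 2065 → Sep 12, 2065: 31 days (August has 31).
Sep 12, 2065 → Oct 12, 2065: 30 days (September has 30).
Oct 12, 2065 → Nov 7, 2065: 26 days.
Total: 5109 days.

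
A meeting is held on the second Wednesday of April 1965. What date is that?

April 14, 1965

April 1, 1965 is a Thursday.
The first Wednesday is therefore April 7 (6 days later).
The second Wednesday is 7 + 1×7 = April 14.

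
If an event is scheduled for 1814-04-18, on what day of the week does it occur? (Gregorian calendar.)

Monday

Doomsday rule: the anchor day for the 1800s is Friday. For year 14: 14÷12 = 1 r 2, and 2÷4 = 0, so 1+2+0 = 3.
Friday + 3 ≡ Monday — that's 1814's doomsday.
In April the doomsday date is Apr 4.
Apr 18 is 14 days after Apr 4; 14 mod 7 = 0, so Monday + 0 = Monday.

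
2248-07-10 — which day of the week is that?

Monday

Doomsday rule: the anchor day for the 2200s is Friday. For year 48: 48÷12 = 4 r 0, and 0÷4 = 0, so 4+0+0 = 4.
Friday + 4 ≡ Tuesday — that's 2248's doomsday.
In July the doomsday date is Jul 11.
Jul 10 is 1 day before Jul 11; 1 mod 7 = 1, so Tuesday − 1 = Monday.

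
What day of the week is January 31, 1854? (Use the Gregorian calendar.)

Doomsday rule: the anchor day for the 1800s is Friday. For year 54: 54÷12 = 4 r 6, and 6÷4 = 1, so 4+6+1 = 11.
Friday + 11 ≡ Tuesday — that's 1854's doomsday.
In January the doomsday date is Jan 3 (1854 is not a leap year).
Jan 31 is 28 days after Jan 3; 28 mod 7 = 0, so Tuesday + 0 = Tuesday.

Tuesday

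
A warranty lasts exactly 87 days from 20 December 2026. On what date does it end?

Dec has 31 days: +12 → Jan 1, 2027 (75 left).
Jan has 31 days: +31 → Feb 1, 2027 (44 left).
Feb has 28 days: +28 → Mar 1, 2027 (16 left).
+16 → Mar 17, 2027.

March 17, 2027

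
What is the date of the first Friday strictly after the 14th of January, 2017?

Jan 14, 2017 is a Saturday.
From Saturday to the next Friday is 6 days.
Jan 14, 2017 + 6 = Jan 20, 2017.

January 20, 2017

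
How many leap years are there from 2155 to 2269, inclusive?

28

Multiples of 4 in [2155,2269]: 29.
Of those, multiples of 100: 1 (not leap unless ÷400).
Multiples of 400: 0.
Leap years = 29 − 1 + 0 = 28.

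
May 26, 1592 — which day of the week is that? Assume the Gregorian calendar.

Tuesday

Doomsday rule: the anchor day for the 1500s is Wednesday. For year 92: 92÷12 = 7 r 8, and 8÷4 = 2, so 7+8+2 = 17.
Wednesday + 17 ≡ Saturday — that's 1592's doomsday.
In May the doomsday date is May 9.
May 26 is 17 days after May 9; 17 mod 7 = 3, so Saturday + 3 = Tuesday.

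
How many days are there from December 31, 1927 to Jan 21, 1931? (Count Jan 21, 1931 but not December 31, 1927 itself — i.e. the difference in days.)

Dec 31, 1927 → Dec 31, 1928: 366 days (Feb 29, 1928 is in that span).
Dec 31, 1928 → Dec 31, 1929: 365 days.
Dec 31, 1929 → Jan 31, 1930: 31 days (December has 31).
Jan 31, 1930 → Feb 28, 1930: 28 days (January has 31).
Feb 28, 1930 → Mar 28, 1930: 28 days (February has 28).
Mar 28, 1930 → Apr 28, 1930: 31 days (March has 31).
Apr 28, 1930 → May 28, 1930: 30 days (April has 30).
May 28, 1930 → Jun 28, 1930: 31 days (May has 31).
Jun 28, 1930 → Jul 28, 1930: 30 days (June has 30).
Jul 28, 1930 → Aug 28, 1930: 31 days (July has 31).
Aug 28, 1930 → Sep 28, 1930: 31 days (August has 31).
Sep 28, 1930 → Oct 28, 1930: 30 days (September has 30).
Oct 28, 1930 → Nov 28, 1930: 31 days (October has 31).
Nov 28, 1930 → Dec 28, 1930: 30 days (November has 30).
Dec 28, 1930 → Jan 21, 1931: 24 days.
Total: 1117 days.

1117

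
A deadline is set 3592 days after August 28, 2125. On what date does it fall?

+365 (one year) → Aug 28, 2126 (3227 left).
+365 (one year) → Aug 28, 2127 (2862 left).
+366 (one year; includes Feb 29, 2128) → Aug 28, 2128 (2496 left).
+365 (one year) → Aug 28, 2129 (2131 left).
+365 (one year) → Aug 28, 2130 (1766 left).
+365 (one year) → Aug 28, 2131 (1401 left).
+366 (one year; includes Feb 29, 2132) → Aug 28, 2132 (1035 left).
+365 (one year) → Aug 28, 2133 (670 left).
+365 (one year) → Aug 28, 2134 (305 left).
Aug has 31 days: +4 → Sep 1, 2134 (301 left).
Sep has 30 days: +30 → Oct 1, 2134 (271 left).
Oct has 31 days: +31 → Nov 1, 2134 (240 left).
Nov has 30 days: +30 → Dec 1, 2134 (210 left).
Dec has 31 days: +31 → Jan 1, 2135 (179 left).
Jan has 31 days: +31 → Feb 1, 2135 (148 left).
Feb has 28 days: +28 → Mar 1, 2135 (120 left).
Mar has 31 days: +31 → Apr 1, 2135 (89 left).
Apr has 30 days: +30 → May 1, 2135 (59 left).
May has 31 days: +31 → Jun 1, 2135 (28 left).
+28 → Jun 29, 2135.

June 29, 2135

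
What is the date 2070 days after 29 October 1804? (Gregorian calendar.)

June 30, 1810

+365 (one year) → Oct 29, 1805 (1705 left).
+365 (one year) → Oct 29, 1806 (1340 left).
+365 (one year) → Oct 29, 1807 (975 left).
+366 (one year; includes Feb 29, 1808) → Oct 29, 1808 (609 left).
+365 (one year) → Oct 29, 1809 (244 left).
Oct has 31 days: +3 → Nov 1, 1809 (241 left).
Nov has 30 days: +30 → Dec 1, 1809 (211 left).
Dec has 31 days: +31 → Jan 1, 1810 (180 left).
Jan has 31 days: +31 → Feb 1, 1810 (149 left).
Feb has 28 days: +28 → Mar 1, 1810 (121 left).
Mar has 31 days: +31 → Apr 1, 1810 (90 left).
Apr has 30 days: +30 → May 1, 1810 (60 left).
May has 31 days: +31 → Jun 1, 1810 (29 left).
+29 → Jun 30, 1810.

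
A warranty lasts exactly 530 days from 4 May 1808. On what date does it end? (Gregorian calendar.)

October 16, 1809

+365 (one year) → May 4, 1809 (165 left).
May has 31 days: +28 → Jun 1, 1809 (137 left).
Jun has 30 days: +30 → Jul 1, 1809 (107 left).
Jul has 31 days: +31 → Aug 1, 1809 (76 left).
Aug has 31 days: +31 → Sep 1, 1809 (45 left).
Sep has 30 days: +30 → Oct 1, 1809 (15 left).
+15 → Oct 16, 1809.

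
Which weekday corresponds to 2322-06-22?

Doomsday rule: the anchor day for the 2300s is Wednesday. For year 22: 22÷12 = 1 r 10, and 10÷4 = 2, so 1+10+2 = 13.
Wednesday + 13 ≡ Tuesday — that's 2322's doomsday.
In June the doomsday date is Jun 6.
Jun 22 is 16 days after Jun 6; 16 mod 7 = 2, so Tuesday + 2 = Thursday.

Thursday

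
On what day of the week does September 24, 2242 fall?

Doomsday rule: the anchor day for the 2200s is Friday. For year 42: 42÷12 = 3 r 6, and 6÷4 = 1, so 3+6+1 = 10.
Friday + 10 ≡ Monday — that's 2242's doomsday.
In September the doomsday date is Sep 5.
Sep 24 is 19 days after Sep 5; 19 mod 7 = 5, so Monday + 5 = Saturday.

Saturday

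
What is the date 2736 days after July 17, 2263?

+366 (one year; includes Feb 29, 2264) → Jul 17, 2264 (2370 left).
+365 (one year) → Jul 17, 2265 (2005 left).
+365 (one year) → Jul 17, 2266 (1640 left).
+365 (one year) → Jul 17, 2267 (1275 left).
+366 (one year; includes Feb 29, 2268) → Jul 17, 2268 (909 left).
+365 (one year) → Jul 17, 2269 (544 left).
+365 (one year) → Jul 17, 2270 (179 left).
Jul has 31 days: +15 → Aug 1, 2270 (164 left).
Aug has 31 days: +31 → Sep 1, 2270 (133 left).
Sep has 30 days: +30 → Oct 1, 2270 (103 left).
Oct has 31 days: +31 → Nov 1, 2270 (72 left).
Nov has 30 days: +30 → Dec 1, 2270 (42 left).
Dec has 31 days: +31 → Jan 1, 2271 (11 left).
+11 → Jan 12, 2271.

January 12, 2271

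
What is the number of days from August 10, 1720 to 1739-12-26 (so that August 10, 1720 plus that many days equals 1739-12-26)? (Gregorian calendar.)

7077

Aug 10, 1720 → Aug 10, 1721: 365 days.
Aug 10, 1721 → Aug 10, 1722: 365 days.
Aug 10, 1722 → Aug 10, 1723: 365 days.
Aug 10, 1723 → Aug 10, 1724: 366 days (Feb 29, 1724 is in that span).
Aug 10, 1724 → Aug 10, 1725: 365 days.
Aug 10, 1725 → Aug 10, 1726: 365 days.
Aug 10, 1726 → Aug 10, 1727: 365 days.
Aug 10, 1727 → Aug 10, 1728: 366 days (Feb 29, 1728 is in that span).
Aug 10, 1728 → Aug 10, 1729: 365 days.
Aug 10, 1729 → Aug 10, 1730: 365 days.
Aug 10, 1730 → Aug 10, 1731: 365 days.
Aug 10, 1731 → Aug 10, 1732: 366 days (Feb 29, 1732 is in that span).
Aug 10, 1732 → Aug 10, 1733: 365 days.
Aug 10, 1733 → Aug 10, 1734: 365 days.
Aug 10, 1734 → Aug 10, 1735: 365 days.
Aug 10, 1735 → Aug 10, 1736: 366 days (Feb 29, 1736 is in that span).
Aug 10, 1736 → Aug 10, 1737: 365 days.
Aug 10, 1737 → Aug 10, 1738: 365 days.
Aug 10, 1738 → Aug 10, 1739: 365 days.
Aug 10, 1739 → Sep 10, 1739: 31 days (August has 31).
Sep 10, 1739 → Oct 10, 1739: 30 days (September has 30).
Oct 10, 1739 → Nov 10, 1739: 31 days (October has 31).
Nov 10, 1739 → Dec 10, 1739: 30 days (November has 30).
Dec 10, 1739 → Dec 26, 1739: 16 days.
Total: 7077 days.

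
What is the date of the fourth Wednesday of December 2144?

December 23, 2144

December 1, 2144 is a Tuesday.
The first Wednesday is therefore December 2 (1 days later).
The fourth Wednesday is 2 + 3×7 = December 23.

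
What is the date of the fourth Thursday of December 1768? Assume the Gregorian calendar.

December 1, 1768 is a Thursday.
The first Thursday is therefore December 1 (same day).
The fourth Thursday is 1 + 3×7 = December 22.

December 22, 1768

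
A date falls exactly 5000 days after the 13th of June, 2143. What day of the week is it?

Jun 13, 2143 is a Thursday.
5000 mod 7 = 2, so 5000 days after a Thursday is Thursday + 2 = Saturday.

Saturday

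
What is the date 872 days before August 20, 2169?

−365 (one year) → Aug 20, 2168 (507 left).
−366 (one year; includes Feb 29, 2168) → Aug 20, 2167 (141 left).
−20 → Jul 31, 2167 (end of Jul, 31 days; 121 left).
−31 → Jun 30, 2167 (end of Jun, 30 days; 90 left).
−30 → May 31, 2167 (end of May, 31 days; 60 left).
−31 → Apr 30, 2167 (end of Apr, 30 days; 29 left).
−29 → Apr 1, 2167.

April 1, 2167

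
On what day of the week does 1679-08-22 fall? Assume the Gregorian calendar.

Tuesday

Doomsday rule: the anchor day for the 1600s is Tuesday. For year 79: 79÷12 = 6 r 7, and 7÷4 = 1, so 6+7+1 = 14.
Tuesday + 14 ≡ Tuesday — that's 1679's doomsday.
In August the doomsday date is Aug 8.
Aug 22 is 14 days after Aug 8; 14 mod 7 = 0, so Tuesday + 0 = Tuesday.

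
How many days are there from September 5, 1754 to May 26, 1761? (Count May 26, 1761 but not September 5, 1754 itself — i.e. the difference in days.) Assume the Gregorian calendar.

Sep 5, 1754 → Sep 5, 1755: 365 days.
Sep 5, 1755 → Sep 5, 1756: 366 days (Feb 29, 1756 is in that span).
Sep 5, 1756 → Sep 5, 1757: 365 days.
Sep 5, 1757 → Sep 5, 1758: 365 days.
Sep 5, 1758 → Sep 5, 1759: 365 days.
Sep 5, 1759 → Sep 5, 1760: 366 days (Feb 29, 1760 is in that span).
Sep 5, 1760 → Oct 5, 1760: 30 days (September has 30).
Oct 5, 1760 → Nov 5, 1760: 31 days (October has 31).
Nov 5, 1760 → Dec 5, 1760: 30 days (November has 30).
Dec 5, 1760 → Jan 5, 1761: 31 days (December has 31).
Jan 5, 1761 → Feb 5, 1761: 31 days (January has 31).
Feb 5, 1761 → Mar 5, 1761: 28 days (February has 28).
Mar 5, 1761 → Apr 5, 1761: 31 days (March has 31).
Apr 5, 1761 → May 5, 1761: 30 days (April has 30).
May 5, 1761 → May 26, 1761: 21 days.
Total: 2455 days.

2455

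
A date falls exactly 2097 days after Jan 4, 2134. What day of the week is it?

Friday

Jan 4, 2134 is a Monday.
2097 mod 7 = 4, so 2097 days after a Monday is Monday + 4 = Friday.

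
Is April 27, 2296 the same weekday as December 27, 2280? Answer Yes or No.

From Dec 27, 2280 to Apr 27, 2296 is 5600 days.
5600 mod 7 = 0, so they are the same weekday.
(Dec 27, 2280 is a Monday; Apr 27, 2296 is a Monday.)

Yes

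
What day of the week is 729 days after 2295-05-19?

Monday

First find the weekday of May 19, 2295. Doomsday rule: the anchor day for the 2200s is Friday. For year 95: 95÷12 = 7 r 11, and 11÷4 = 2, so 7+11+2 = 20.
Friday + 20 ≡ Thursday — that's 2295's doomsday.
In May the doomsday date is May 9.
May 19 is 10 days after May 9; 10 mod 7 = 3, so Thursday + 3 = Sunday.
729 mod 7 = 1, so 729 days after a Sunday is Sunday + 1 = Monday.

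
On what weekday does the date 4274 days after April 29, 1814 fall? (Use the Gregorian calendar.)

Tuesday

First find the weekday of Apr 29, 1814. Doomsday rule: the anchor day for the 1800s is Friday. For year 14: 14÷12 = 1 r 2, and 2÷4 = 0, so 1+2+0 = 3.
Friday + 3 ≡ Monday — that's 1814's doomsday.
In April the doomsday date is Apr 4.
Apr 29 is 25 days after Apr 4; 25 mod 7 = 4, so Monday + 4 = Friday.
4274 mod 7 = 4, so 4274 days after a Friday is Friday + 4 = Tuesday.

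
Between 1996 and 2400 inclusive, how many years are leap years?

Multiples of 4 in [1996,2400]: 102.
Of those, multiples of 100: 5 (not leap unless ÷400).
Multiples of 400: 2.
Leap years = 102 − 5 + 2 = 99.

99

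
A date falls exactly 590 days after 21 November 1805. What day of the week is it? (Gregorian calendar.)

Nov 21, 1805 is a Thursday.
590 mod 7 = 2, so 590 days after a Thursday is Thursday + 2 = Saturday.

Saturday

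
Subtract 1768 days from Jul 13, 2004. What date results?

September 10, 1999

−366 (one year; includes Feb 29, 2004) → Jul 13, 2003 (1402 left).
−365 (one year) → Jul 13, 2002 (1037 left).
−365 (one year) → Jul 13, 2001 (672 left).
−365 (one year) → Jul 13, 2000 (307 left).
−13 → Jun 30, 2000 (end of Jun, 30 days; 294 left).
−30 → May 31, 2000 (end of May, 31 days; 264 left).
−31 → Apr 30, 2000 (end of Apr, 30 days; 233 left).
−30 → Mar 31, 2000 (end of Mar, 31 days; 203 left).
−31 → Feb 29, 2000 (end of Feb, 29 days; 172 left).
−29 → Jan 31, 2000 (end of Jan, 31 days; 143 left).
−31 → Dec 31, 1999 (end of Dec, 31 days; 112 left).
−31 → Nov 30, 1999 (end of Nov, 30 days; 81 left).
−30 → Oct 31, 1999 (end of Oct, 31 days; 51 left).
−31 → Sep 30, 1999 (end of Sep, 30 days; 20 left).
−20 → Sep 10, 1999.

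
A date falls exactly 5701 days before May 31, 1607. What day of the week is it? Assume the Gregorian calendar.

Monday

First find the weekday of May 31, 1607. Doomsday rule: the anchor day for the 1600s is Tuesday. For year 07: 7÷12 = 0 r 7, and 7÷4 = 1, so 0+7+1 = 8.
Tuesday + 8 ≡ Wednesday — that's 1607's doomsday.
In May the doomsday date is May 9.
May 31 is 22 days after May 9; 22 mod 7 = 1, so Wednesday + 1 = Thursday.
5701 mod 7 = 3, so 5701 days before a Thursday is Thursday − 3 = Monday.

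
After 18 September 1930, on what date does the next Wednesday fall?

Sep 18, 1930 is a Thursday.
From Thursday to the next Wednesday is 6 days.
Sep 18, 1930 + 6 = Sep 24, 1930.

September 24, 1930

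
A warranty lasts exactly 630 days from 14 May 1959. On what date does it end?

February 2, 1961

+366 (one year; includes Feb 29, 1960) → May 14, 1960 (264 left).
May has 31 days: +18 → Jun 1, 1960 (246 left).
Jun has 30 days: +30 → Jul 1, 1960 (216 left).
Jul has 31 days: +31 → Aug 1, 1960 (185 left).
Aug has 31 days: +31 → Sep 1, 1960 (154 left).
Sep has 30 days: +30 → Oct 1, 1960 (124 left).
Oct has 31 days: +31 → Nov 1, 1960 (93 left).
Nov has 30 days: +30 → Dec 1, 1960 (63 left).
Dec has 31 days: +31 → Jan 1, 1961 (32 left).
Jan has 31 days: +31 → Feb 1, 1961 (1 left).
+1 → Feb 2, 1961.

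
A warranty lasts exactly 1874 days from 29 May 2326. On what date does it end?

+365 (one year) → May 29, 2327 (1509 left).
+366 (one year; includes Feb 29, 2328) → May 29, 2328 (1143 left).
+365 (one year) → May 29, 2329 (778 left).
+365 (one year) → May 29, 2330 (413 left).
+365 (one year) → May 29, 2331 (48 left).
May has 31 days: +3 → Jun 1, 2331 (45 left).
Jun has 30 days: +30 → Jul 1, 2331 (15 left).
+15 → Jul 16, 2331.

July 16, 2331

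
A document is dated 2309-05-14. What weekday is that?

Friday

Doomsday rule: the anchor day for the 2300s is Wednesday. For year 09: 9÷12 = 0 r 9, and 9÷4 = 2, so 0+9+2 = 11.
Wednesday + 11 ≡ Sunday — that's 2309's doomsday.
In May the doomsday date is May 9.
May 14 is 5 days after May 9; 5 mod 7 = 5, so Sunday + 5 = Friday.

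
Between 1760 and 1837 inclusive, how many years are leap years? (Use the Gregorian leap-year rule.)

19

Multiples of 4 in [1760,1837]: 20.
Of those, multiples of 100: 1 (not leap unless ÷400).
Multiples of 400: 0.
Leap years = 20 − 1 + 0 = 19.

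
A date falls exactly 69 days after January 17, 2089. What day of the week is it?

Sunday

First find the weekday of Jan 17, 2089. Doomsday rule: the anchor day for the 2000s is Tuesday. For year 89: 89÷12 = 7 r 5, and 5÷4 = 1, so 7+5+1 = 13.
Tuesday + 13 ≡ Monday — that's 2089's doomsday.
In January the doomsday date is Jan 3 (2089 is not a leap year).
Jan 17 is 14 days after Jan 3; 14 mod 7 = 0, so Monday + 0 = Monday.
69 mod 7 = 6, so 69 days after a Monday is Monday + 6 = Sunday.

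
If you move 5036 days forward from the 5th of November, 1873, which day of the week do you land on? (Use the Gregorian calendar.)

First find the weekday of Nov 5, 1873. Doomsday rule: the anchor day for the 1800s is Friday. For year 73: 73÷12 = 6 r 1, and 1÷4 = 0, so 6+1+0 = 7.
Friday + 7 ≡ Friday — that's 1873's doomsday.
In November the doomsday date is Nov 7.
Nov 5 is 2 days before Nov 7; 2 mod 7 = 2, so Friday − 2 = Wednesday.
5036 mod 7 = 3, so 5036 days after a Wednesday is Wednesday + 3 = Saturday.

Saturday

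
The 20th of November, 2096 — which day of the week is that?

Doomsday rule: the anchor day for the 2000s is Tuesday. For year 96: 96÷12 = 8 r 0, and 0÷4 = 0, so 8+0+0 = 8.
Tuesday + 8 ≡ Wednesday — that's 2096's doomsday.
In November the doomsday date is Nov 7.
Nov 20 is 13 days after Nov 7; 13 mod 7 = 6, so Wednesday + 6 = Tuesday.

Tuesday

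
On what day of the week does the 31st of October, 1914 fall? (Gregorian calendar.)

Doomsday rule: the anchor day for the 1900s is Wednesday. For year 14: 14÷12 = 1 r 2, and 2÷4 = 0, so 1+2+0 = 3.
Wednesday + 3 ≡ Saturday — that's 1914's doomsday.
In October the doomsday date is Oct 10.
Oct 31 is 21 days after Oct 10; 21 mod 7 = 0, so Saturday + 0 = Saturday.

Saturday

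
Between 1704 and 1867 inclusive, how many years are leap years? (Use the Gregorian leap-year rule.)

Multiples of 4 in [1704,1867]: 41.
Of those, multiples of 100: 1 (not leap unless ÷400).
Multiples of 400: 0.
Leap years = 41 − 1 + 0 = 40.

40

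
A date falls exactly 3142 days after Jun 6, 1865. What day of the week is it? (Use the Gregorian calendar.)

Monday

Jun 6, 1865 is a Tuesday.
3142 mod 7 = 6, so 3142 days after a Tuesday is Tuesday + 6 = Monday.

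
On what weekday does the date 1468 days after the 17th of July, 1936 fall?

Jul 17, 1936 is a Friday.
1468 mod 7 = 5, so 1468 days after a Friday is Friday + 5 = Wednesday.

Wednesday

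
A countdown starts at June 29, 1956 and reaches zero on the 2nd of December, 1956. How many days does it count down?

156

Jun 29, 1956 → Jul 29, 1956: 30 days (June has 30).
Jul 29, 1956 → Aug 29, 1956: 31 days (July has 31).
Aug 29, 1956 → Sep 29, 1956: 31 days (August has 31).
Sep 29, 1956 → Oct 29, 1956: 30 days (September has 30).
Oct 29, 1956 → Nov 29, 1956: 31 days (October has 31).
Nov 29, 1956 → Dec 2, 1956: 3 days.
Total: 156 days.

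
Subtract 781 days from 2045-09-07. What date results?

−365 (one year) → Sep 7, 2044 (416 left).
−366 (one year; includes Feb 29, 2044) → Sep 7, 2043 (50 left).
−7 → Aug 31, 2043 (end of Aug, 31 days; 43 left).
−31 → Jul 31, 2043 (end of Jul, 31 days; 12 left).
−12 → Jul 19, 2043.

July 19, 2043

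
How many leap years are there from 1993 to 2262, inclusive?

Multiples of 4 in [1993,2262]: 67.
Of those, multiples of 100: 3 (not leap unless ÷400).
Multiples of 400: 1.
Leap years = 67 − 3 + 1 = 65.

65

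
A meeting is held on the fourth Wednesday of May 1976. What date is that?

May 26, 1976

May 1, 1976 is a Saturday.
The first Wednesday is therefore May 5 (4 days later).
The fourth Wednesday is 5 + 3×7 = May 26.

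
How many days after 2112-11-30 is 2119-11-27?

Nov 30, 2112 → Nov 30, 2113: 365 days.
Nov 30, 2113 → Nov 30, 2114: 365 days.
Nov 30, 2114 → Nov 30, 2115: 365 days.
Nov 30, 2115 → Nov 30, 2116: 366 days (Feb 29, 2116 is in that span).
Nov 30, 2116 → Nov 30, 2117: 365 days.
Nov 30, 2117 → Nov 30, 2118: 365 days.
Nov 30, 2118 → Dec 30, 2118: 30 days (November has 30).
Dec 30, 2118 → Jan 30, 2119: 31 days (December has 31).
Jan 30, 2119 → Feb 28, 2119: 29 days (January has 31).
Feb 28, 2119 → Mar 28, 2119: 28 days (February has 28).
Mar 28, 2119 → Apr 28, 2119: 31 days (March has 31).
Apr 28, 2119 → May 28, 2119: 30 days (April has 30).
May 28, 2119 → Jun 28, 2119: 31 days (May has 31).
Jun 28, 2119 → Jul 28, 2119: 30 days (June has 30).
Jul 28, 2119 → Aug 28, 2119: 31 days (July has 31).
Aug 28, 2119 → Sep 28, 2119: 31 days (August has 31).
Sep 28, 2119 → Oct 28, 2119: 30 days (September has 30).
Oct 28, 2119 → Nov 27, 2119: 30 days.
Total: 2553 days.

2553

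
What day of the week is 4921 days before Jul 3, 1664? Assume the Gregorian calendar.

Jul 3, 1664 is a Thursday.
4921 mod 7 = 0, so 4921 days before a Thursday is Thursday − 0 = Thursday.

Thursday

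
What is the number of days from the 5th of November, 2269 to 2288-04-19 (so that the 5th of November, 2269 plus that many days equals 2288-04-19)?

6740

Nov 5, 2269 → Nov 5, 2270: 365 days.
Nov 5, 2270 → Nov 5, 2271: 365 days.
Nov 5, 2271 → Nov 5, 2272: 366 days (Feb 29, 2272 is in that span).
Nov 5, 2272 → Nov 5, 2273: 365 days.
Nov 5, 2273 → Nov 5, 2274: 365 days.
Nov 5, 2274 → Nov 5, 2275: 365 days.
Nov 5, 2275 → Nov 5, 2276: 366 days (Feb 29, 2276 is in that span).
Nov 5, 2276 → Nov 5, 2277: 365 days.
Nov 5, 2277 → Nov 5, 2278: 365 days.
Nov 5, 2278 → Nov 5, 2279: 365 days.
Nov 5, 2279 → Nov 5, 2280: 366 days (Feb 29, 2280 is in that span).
Nov 5, 2280 → Nov 5, 2281: 365 days.
Nov 5, 2281 → Nov 5, 2282: 365 days.
Nov 5, 2282 → Nov 5, 2283: 365 days.
Nov 5, 2283 → Nov 5, 2284: 366 days (Feb 29, 2284 is in that span).
Nov 5, 2284 → Nov 5, 2285: 365 days.
Nov 5, 2285 → Nov 5, 2286: 365 days.
Nov 5, 2286 → Nov 5, 2287: 365 days.
Nov 5, 2287 → Dec 5, 2287: 30 days (November has 30).
Dec 5, 2287 → Jan 5, 2288: 31 days (December has 31).
Jan 5, 2288 → Feb 5, 2288: 31 days (January has 31).
Feb 5, 2288 → Mar 5, 2288: 29 days (February has 29).
Mar 5, 2288 → Apr 5, 2288: 31 days (March has 31).
Apr 5, 2288 → Apr 19, 2288: 14 days.
Total: 6740 days.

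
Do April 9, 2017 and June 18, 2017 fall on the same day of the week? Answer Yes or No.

From Apr 9, 2017 to Jun 18, 2017 is 70 days.
70 mod 7 = 0, so they are the same weekday.
(Apr 9, 2017 is a Sunday; Jun 18, 2017 is a Sunday.)

Yes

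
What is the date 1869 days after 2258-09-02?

+365 (one year) → Sep 2, 2259 (1504 left).
+366 (one year; includes Feb 29, 2260) → Sep 2, 2260 (1138 left).
+365 (one year) → Sep 2, 2261 (773 left).
+365 (one year) → Sep 2, 2262 (408 left).
+365 (one year) → Sep 2, 2263 (43 left).
Sep has 30 days: +29 → Oct 1, 2263 (14 left).
+14 → Oct 15, 2263.

October 15, 2263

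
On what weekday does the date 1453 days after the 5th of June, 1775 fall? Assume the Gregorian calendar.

Friday

Jun 5, 1775 is a Monday.
1453 mod 7 = 4, so 1453 days after a Monday is Monday + 4 = Friday.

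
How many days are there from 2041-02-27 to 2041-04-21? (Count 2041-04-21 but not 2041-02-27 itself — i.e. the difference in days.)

53

Feb 27, 2041 → Mar 27, 2041: 28 days (February has 28).
Mar 27, 2041 → Apr 21, 2041: 25 days.
Total: 53 days.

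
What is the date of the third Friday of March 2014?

March 1, 2014 is a Saturday.
The first Friday is therefore March 7 (6 days later).
The third Friday is 7 + 2×7 = March 21.

March 21, 2014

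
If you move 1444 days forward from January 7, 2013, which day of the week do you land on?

Jan 7, 2013 is a Monday.
1444 mod 7 = 2, so 1444 days after a Monday is Monday + 2 = Wednesday.

Wednesday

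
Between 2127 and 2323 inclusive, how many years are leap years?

Multiples of 4 in [2127,2323]: 49.
Of those, multiples of 100: 2 (not leap unless ÷400).
Multiples of 400: 0.
Leap years = 49 − 2 + 0 = 47.

47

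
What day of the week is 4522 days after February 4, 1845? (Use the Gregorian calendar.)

Feb 4, 1845 is a Tuesday.
4522 mod 7 = 0, so 4522 days after a Tuesday is Tuesday + 0 = Tuesday.

Tuesday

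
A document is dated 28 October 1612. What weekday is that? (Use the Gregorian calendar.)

Doomsday rule: the anchor day for the 1600s is Tuesday. For year 12: 12÷12 = 1 r 0, and 0÷4 = 0, so 1+0+0 = 1.
Tuesday + 1 ≡ Wednesday — that's 1612's doomsday.
In October the doomsday date is Oct 10.
Oct 28 is 18 days after Oct 10; 18 mod 7 = 4, so Wednesday + 4 = Sunday.

Sunday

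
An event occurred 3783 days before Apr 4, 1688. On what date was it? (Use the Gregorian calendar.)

−366 (one year; includes Feb 29, 1688) → Apr 4, 1687 (3417 left).
−365 (one year) → Apr 4, 1686 (3052 left).
−365 (one year) → Apr 4, 1685 (2687 left).
−365 (one year) → Apr 4, 1684 (2322 left).
−366 (one year; includes Feb 29, 1684) → Apr 4, 1683 (1956 left).
−365 (one year) → Apr 4, 1682 (1591 left).
−365 (one year) → Apr 4, 1681 (1226 left).
−365 (one year) → Apr 4, 1680 (861 left).
−366 (one year; includes Feb 29, 1680) → Apr 4, 1679 (495 left).
−365 (one year) → Apr 4, 1678 (130 left).
−4 → Mar 31, 1678 (end of Mar, 31 days; 126 left).
−31 → Feb 28, 1678 (end of Feb, 28 days; 95 left).
−28 → Jan 31, 1678 (end of Jan, 31 days; 67 left).
−31 → Dec 31, 1677 (end of Dec, 31 days; 36 left).
−31 → Nov 30, 1677 (end of Nov, 30 days; 5 left).
−5 → Nov 25, 1677.

November 25, 1677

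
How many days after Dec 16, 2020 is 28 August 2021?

Dec 16, 2020 → Jan 16, 2021: 31 days (December has 31).
Jan 16, 2021 → Feb 16, 2021: 31 days (January has 31).
Feb 16, 2021 → Mar 16, 2021: 28 days (February has 28).
Mar 16, 2021 → Apr 16, 2021: 31 days (March has 31).
Apr 16, 2021 → May 16, 2021: 30 days (April has 30).
May 16, 2021 → Jun 16, 2021: 31 days (May has 31).
Jun 16, 2021 → Jul 16, 2021: 30 days (June has 30).
Jul 16, 2021 → Aug 16, 2021: 31 days (July has 31).
Aug 16, 2021 → Aug 28, 2021: 12 days.
Total: 255 days.

255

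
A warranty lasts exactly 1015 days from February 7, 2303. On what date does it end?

+365 (one year) → Feb 7, 2304 (650 left).
+366 (one year; includes Feb 29, 2304) → Feb 7, 2305 (284 left).
Feb has 28 days: +22 → Mar 1, 2305 (262 left).
Mar has 31 days: +31 → Apr 1, 2305 (231 left).
Apr has 30 days: +30 → May 1, 2305 (201 left).
May has 31 days: +31 → Jun 1, 2305 (170 left).
Jun has 30 days: +30 → Jul 1, 2305 (140 left).
Jul has 31 days: +31 → Aug 1, 2305 (109 left).
Aug has 31 days: +31 → Sep 1, 2305 (78 left).
Sep has 30 days: +30 → Oct 1, 2305 (48 left).
Oct has 31 days: +31 → Nov 1, 2305 (17 left).
+17 → Nov 18, 2305.

November 18, 2305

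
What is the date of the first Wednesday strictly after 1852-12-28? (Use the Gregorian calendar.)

December 29, 1852

Dec 28, 1852 is a Tuesday.
From Tuesday to the next Wednesday is 1 day.
Dec 28, 1852 + 1 = Dec 29, 1852.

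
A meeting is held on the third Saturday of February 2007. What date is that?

February 17, 2007

February 1, 2007 is a Thursday.
The first Saturday is therefore February 3 (2 days later).
The third Saturday is 3 + 2×7 = February 17.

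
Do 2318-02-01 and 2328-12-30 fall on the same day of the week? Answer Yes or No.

No

From Feb 1, 2318 to Dec 30, 2328 is 3985 days.
3985 mod 7 = 2, so they are different weekdays.
(Feb 1, 2318 is a Friday; Dec 30, 2328 is a Sunday.)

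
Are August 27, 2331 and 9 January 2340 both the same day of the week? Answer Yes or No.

No

From Aug 27, 2331 to Jan 9, 2340 is 3057 days.
3057 mod 7 = 5, so they are different weekdays.
(Aug 27, 2331 is a Thursday; Jan 9, 2340 is a Tuesday.)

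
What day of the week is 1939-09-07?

Thursday

January 1, 1939 is a Sunday.
Jan 1, 1939 → Feb 1, 1939: 31 days (January has 31).
Feb 1, 1939 → Mar 1, 1939: 28 days (February has 28).
Mar 1, 1939 → Apr 1, 1939: 31 days (March has 31).
Apr 1, 1939 → May 1, 1939: 30 days (April has 30).
May 1, 1939 → Jun 1, 1939: 31 days (May has 31).
Jun 1, 1939 → Jul 1, 1939: 30 days (June has 30).
Jul 1, 1939 → Aug 1, 1939: 31 days (July has 31).
Aug 1, 1939 → Sep 1, 1939: 31 days (August has 31).
Sep 1, 1939 → Sep 7, 1939: 6 days.
Total: 249 days.
249 mod 7 = 4, so Sunday + 4 = Thursday.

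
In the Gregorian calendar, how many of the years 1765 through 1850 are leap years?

20

Multiples of 4 in [1765,1850]: 21.
Of those, multiples of 100: 1 (not leap unless ÷400).
Multiples of 400: 0.
Leap years = 21 − 1 + 0 = 20.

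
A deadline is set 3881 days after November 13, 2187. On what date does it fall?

+366 (one year; includes Feb 29, 2188) → Nov 13, 2188 (3515 left).
+365 (one year) → Nov 13, 2189 (3150 left).
+365 (one year) → Nov 13, 2190 (2785 left).
+365 (one year) → Nov 13, 2191 (2420 left).
+366 (one year; includes Feb 29, 2192) → Nov 13, 2192 (2054 left).
+365 (one year) → Nov 13, 2193 (1689 left).
+365 (one year) → Nov 13, 2194 (1324 left).
+365 (one year) → Nov 13, 2195 (959 left).
+366 (one year; includes Feb 29, 2196) → Nov 13, 2196 (593 left).
+365 (one year) → Nov 13, 2197 (228 left).
Nov has 30 days: +18 → Dec 1, 2197 (210 left).
Dec has 31 days: +31 → Jan 1, 2198 (179 left).
Jan has 31 days: +31 → Feb 1, 2198 (148 left).
Feb has 28 days: +28 → Mar 1, 2198 (120 left).
Mar has 31 days: +31 → Apr 1, 2198 (89 left).
Apr has 30 days: +30 → May 1, 2198 (59 left).
May has 31 days: +31 → Jun 1, 2198 (28 left).
+28 → Jun 29, 2198.

June 29, 2198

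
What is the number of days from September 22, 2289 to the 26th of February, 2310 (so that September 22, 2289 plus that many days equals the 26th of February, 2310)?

7461

Sep 22, 2289 → Sep 22, 2290: 365 days.
Sep 22, 2290 → Sep 22, 2291: 365 days.
Sep 22, 2291 → Sep 22, 2292: 366 days (Feb 29, 2292 is in that span).
Sep 22, 2292 → Sep 22, 2293: 365 days.
Sep 22, 2293 → Sep 22, 2294: 365 days.
Sep 22, 2294 → Sep 22, 2295: 365 days.
Sep 22, 2295 → Sep 22, 2296: 366 days (Feb 29, 2296 is in that span).
Sep 22, 2296 → Sep 22, 2297: 365 days.
Sep 22, 2297 → Sep 22, 2298: 365 days.
Sep 22, 2298 → Sep 22, 2299: 365 days.
Sep 22, 2299 → Sep 22, 2300: 365 days.
Sep 22, 2300 → Sep 22, 2301: 365 days.
Sep 22, 2301 → Sep 22, 2302: 365 days.
Sep 22, 2302 → Sep 22, 2303: 365 days.
Sep 22, 2303 → Sep 22, 2304: 366 days (Feb 29, 2304 is in that span).
Sep 22, 2304 → Sep 22, 2305: 365 days.
Sep 22, 2305 → Sep 22, 2306: 365 days.
Sep 22, 2306 → Sep 22, 2307: 365 days.
Sep 22, 2307 → Sep 22, 2308: 366 days (Feb 29, 2308 is in that span).
Sep 22, 2308 → Sep 22, 2309: 365 days.
Sep 22, 2309 → Oct 22, 2309: 30 days (September has 30).
Oct 22, 2309 → Nov 22, 2309: 31 days (October has 31).
Nov 22, 2309 → Dec 22, 2309: 30 days (November has 30).
Dec 22, 2309 → Jan 22, 2310: 31 days (December has 31).
Jan 22, 2310 → Feb 22, 2310: 31 days (January has 31).
Feb 22, 2310 → Feb 26, 2310: 4 days.
Total: 7461 days.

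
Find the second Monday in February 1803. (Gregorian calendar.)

February 1, 1803 is a Tuesday.
The first Monday is therefore February 7 (6 days later).
The second Monday is 7 + 1×7 = February 14.

February 14, 1803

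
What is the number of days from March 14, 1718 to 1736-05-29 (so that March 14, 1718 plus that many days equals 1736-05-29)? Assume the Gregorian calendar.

6651

Mar 14, 1718 → Mar 14, 1719: 365 days.
Mar 14, 1719 → Mar 14, 1720: 366 days (Feb 29, 1720 is in that span).
Mar 14, 1720 → Mar 14, 1721: 365 days.
Mar 14, 1721 → Mar 14, 1722: 365 days.
Mar 14, 1722 → Mar 14, 1723: 365 days.
Mar 14, 1723 → Mar 14, 1724: 366 days (Feb 29, 1724 is in that span).
Mar 14, 1724 → Mar 14, 1725: 365 days.
Mar 14, 1725 → Mar 14, 1726: 365 days.
Mar 14, 1726 → Mar 14, 1727: 365 days.
Mar 14, 1727 → Mar 14, 1728: 366 days (Feb 29, 1728 is in that span).
Mar 14, 1728 → Mar 14, 1729: 365 days.
Mar 14, 1729 → Mar 14, 1730: 365 days.
Mar 14, 1730 → Mar 14, 1731: 365 days.
Mar 14, 1731 → Mar 14, 1732: 366 days (Feb 29, 1732 is in that span).
Mar 14, 1732 → Mar 14, 1733: 365 days.
Mar 14, 1733 → Mar 14, 1734: 365 days.
Mar 14, 1734 → Mar 14, 1735: 365 days.
Mar 14, 1735 → Mar 14, 1736: 366 days (Feb 29, 1736 is in that span).
Mar 14, 1736 → Apr 14, 1736: 31 days (March has 31).
Apr 14, 1736 → May 14, 1736: 30 days (April has 30).
May 14, 1736 → May 29, 1736: 15 days.
Total: 6651 days.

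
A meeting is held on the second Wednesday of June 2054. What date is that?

June 1, 2054 is a Monday.
The first Wednesday is therefore June 3 (2 days later).
The second Wednesday is 3 + 1×7 = June 10.

June 10, 2054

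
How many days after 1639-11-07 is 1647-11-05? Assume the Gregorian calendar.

2920

Nov 7, 1639 → Nov 7, 1640: 366 days (Feb 29, 1640 is in that span).
Nov 7, 1640 → Nov 7, 1641: 365 days.
Nov 7, 1641 → Nov 7, 1642: 365 days.
Nov 7, 1642 → Nov 7, 1643: 365 days.
Nov 7, 1643 → Nov 7, 1644: 366 days (Feb 29, 1644 is in that span).
Nov 7, 1644 → Nov 7, 1645: 365 days.
Nov 7, 1645 → Nov 7, 1646: 365 days.
Nov 7, 1646 → Dec 7, 1646: 30 days (November has 30).
Dec 7, 1646 → Jan 7, 1647: 31 days (December has 31).
Jan 7, 1647 → Feb 7, 1647: 31 days (January has 31).
Feb 7, 1647 → Mar 7, 1647: 28 days (February has 28).
Mar 7, 1647 → Apr 7, 1647: 31 days (March has 31).
Apr 7, 1647 → May 7, 1647: 30 days (April has 30).
May 7, 1647 → Jun 7, 1647: 31 days (May has 31).
Jun 7, 1647 → Jul 7, 1647: 30 days (June has 30).
Jul 7, 1647 → Aug 7, 1647: 31 days (July has 31).
Aug 7, 1647 → Sep 7, 1647: 31 days (August has 31).
Sep 7, 1647 → Oct 7, 1647: 30 days (September has 30).
Oct 7, 1647 → Nov 5, 1647: 29 days.
Total: 2920 days.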